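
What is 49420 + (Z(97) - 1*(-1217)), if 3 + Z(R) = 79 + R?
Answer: 50810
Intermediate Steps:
Z(R) = 76 + R (Z(R) = -3 + (79 + R) = 76 + R)
49420 + (Z(97) - 1*(-1217)) = 49420 + ((76 + 97) - 1*(-1217)) = 49420 + (173 + 1217) = 49420 + 1390 = 50810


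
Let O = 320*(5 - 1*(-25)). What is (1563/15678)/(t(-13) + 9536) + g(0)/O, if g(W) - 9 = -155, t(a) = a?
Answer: -201694703/13271252800 ≈ -0.015198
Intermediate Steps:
g(W) = -146 (g(W) = 9 - 155 = -146)
O = 9600 (O = 320*(5 + 25) = 320*30 = 9600)
(1563/15678)/(t(-13) + 9536) + g(0)/O = (1563/15678)/(-13 + 9536) - 146/9600 = (1563*(1/15678))/9523 - 146*1/9600 = (521/5226)*(1/9523) - 73/4800 = 521/49767198 - 73/4800 = -201694703/13271252800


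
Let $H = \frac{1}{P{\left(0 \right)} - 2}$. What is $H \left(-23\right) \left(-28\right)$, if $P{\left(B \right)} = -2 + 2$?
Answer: $-322$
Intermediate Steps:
$P{\left(B \right)} = 0$
$H = - \frac{1}{2}$ ($H = \frac{1}{0 - 2} = \frac{1}{-2} = - \frac{1}{2} \approx -0.5$)
$H \left(-23\right) \left(-28\right) = \left(- \frac{1}{2}\right) \left(-23\right) \left(-28\right) = \frac{23}{2} \left(-28\right) = -322$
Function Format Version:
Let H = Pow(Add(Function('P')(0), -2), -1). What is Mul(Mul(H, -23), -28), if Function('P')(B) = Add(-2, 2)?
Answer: -322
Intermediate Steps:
Function('P')(B) = 0
H = Rational(-1, 2) (H = Pow(Add(0, -2), -1) = Pow(-2, -1) = Rational(-1, 2) ≈ -0.50000)
Mul(Mul(H, -23), -28) = Mul(Mul(Rational(-1, 2), -23), -28) = Mul(Rational(23, 2), -28) = -322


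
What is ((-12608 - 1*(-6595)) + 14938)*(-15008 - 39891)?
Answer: -489973575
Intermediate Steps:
((-12608 - 1*(-6595)) + 14938)*(-15008 - 39891) = ((-12608 + 6595) + 14938)*(-54899) = (-6013 + 14938)*(-54899) = 8925*(-54899) = -489973575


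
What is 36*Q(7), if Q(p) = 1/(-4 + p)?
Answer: 12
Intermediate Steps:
36*Q(7) = 36/(-4 + 7) = 36/3 = 36*(1/3) = 12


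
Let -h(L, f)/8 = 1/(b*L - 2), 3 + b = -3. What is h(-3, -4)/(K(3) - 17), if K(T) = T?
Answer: 1/28 ≈ 0.035714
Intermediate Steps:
b = -6 (b = -3 - 3 = -6)
h(L, f) = -8/(-2 - 6*L) (h(L, f) = -8/(-6*L - 2) = -8/(-2 - 6*L))
h(-3, -4)/(K(3) - 17) = (4/(1 + 3*(-3)))/(3 - 17) = (4/(1 - 9))/(-14) = (4/(-8))*(-1/14) = (4*(-⅛))*(-1/14) = -½*(-1/14) = 1/28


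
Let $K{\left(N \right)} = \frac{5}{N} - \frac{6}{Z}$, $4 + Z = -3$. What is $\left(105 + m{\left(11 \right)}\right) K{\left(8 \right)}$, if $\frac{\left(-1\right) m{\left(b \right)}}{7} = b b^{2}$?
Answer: $- \frac{27307}{2} \approx -13654.0$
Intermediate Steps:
$Z = -7$ ($Z = -4 - 3 = -7$)
$K{\left(N \right)} = \frac{6}{7} + \frac{5}{N}$ ($K{\left(N \right)} = \frac{5}{N} - \frac{6}{-7} = \frac{5}{N} - - \frac{6}{7} = \frac{5}{N} + \frac{6}{7} = \frac{6}{7} + \frac{5}{N}$)
$m{\left(b \right)} = - 7 b^{3}$ ($m{\left(b \right)} = - 7 b b^{2} = - 7 b^{3}$)
$\left(105 + m{\left(11 \right)}\right) K{\left(8 \right)} = \left(105 - 7 \cdot 11^{3}\right) \left(\frac{6}{7} + \frac{5}{8}\right) = \left(105 - 9317\right) \left(\frac{6}{7} + 5 \cdot \frac{1}{8}\right) = \left(105 - 9317\right) \left(\frac{6}{7} + \frac{5}{8}\right) = \left(-9212\right) \frac{83}{56} = - \frac{27307}{2}$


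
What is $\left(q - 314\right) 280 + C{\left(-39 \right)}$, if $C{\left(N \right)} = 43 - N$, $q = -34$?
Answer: $-97358$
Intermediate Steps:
$\left(q - 314\right) 280 + C{\left(-39 \right)} = \left(-34 - 314\right) 280 + \left(43 - -39\right) = \left(-348\right) 280 + \left(43 + 39\right) = -97440 + 82 = -97358$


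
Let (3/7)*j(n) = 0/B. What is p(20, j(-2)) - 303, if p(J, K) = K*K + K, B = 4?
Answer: -303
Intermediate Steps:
j(n) = 0 (j(n) = 7*(0/4)/3 = 7*(0*(1/4))/3 = (7/3)*0 = 0)
p(J, K) = K + K**2 (p(J, K) = K**2 + K = K + K**2)
p(20, j(-2)) - 303 = 0*(1 + 0) - 303 = 0*1 - 303 = 0 - 303 = -303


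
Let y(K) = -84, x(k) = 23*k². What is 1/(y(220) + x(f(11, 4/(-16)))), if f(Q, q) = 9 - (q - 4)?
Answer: 16/63263 ≈ 0.00025291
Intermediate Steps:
f(Q, q) = 13 - q (f(Q, q) = 9 - (-4 + q) = 9 + (4 - q) = 13 - q)
1/(y(220) + x(f(11, 4/(-16)))) = 1/(-84 + 23*(13 - 4/(-16))²) = 1/(-84 + 23*(13 - 4*(-1)/16)²) = 1/(-84 + 23*(13 - 1*(-¼))²) = 1/(-84 + 23*(13 + ¼)²) = 1/(-84 + 23*(53/4)²) = 1/(-84 + 23*(2809/16)) = 1/(-84 + 64607/16) = 1/(63263/16) = 16/63263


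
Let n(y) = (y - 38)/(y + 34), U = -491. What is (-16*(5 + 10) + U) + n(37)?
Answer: -51902/71 ≈ -731.01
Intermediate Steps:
n(y) = (-38 + y)/(34 + y)
(-16*(5 + 10) + U) + n(37) = (-16*(5 + 10) - 491) + (-38 + 37)/(34 + 37) = (-16*15 - 491) - 1/71 = (-240 - 491) + (1/71)*(-1) = -731 - 1/71 = -51902/71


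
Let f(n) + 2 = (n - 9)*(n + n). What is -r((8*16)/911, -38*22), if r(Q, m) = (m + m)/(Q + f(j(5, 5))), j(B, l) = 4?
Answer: -761596/19067 ≈ -39.943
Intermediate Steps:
f(n) = -2 + 2*n*(-9 + n) (f(n) = -2 + (n - 9)*(n + n) = -2 + (-9 + n)*(2*n) = -2 + 2*n*(-9 + n))
r(Q, m) = 2*m/(-42 + Q) (r(Q, m) = (m + m)/(Q + (-2 - 18*4 + 2*4²)) = (2*m)/(Q + (-2 - 72 + 2*16)) = (2*m)/(Q + (-2 - 72 + 32)) = (2*m)/(Q - 42) = (2*m)/(-42 + Q) = 2*m/(-42 + Q))
-r((8*16)/911, -38*22) = -2*(-38*22)/(-42 + (8*16)/911) = -2*(-836)/(-42 + 128*(1/911)) = -2*(-836)/(-42 + 128/911) = -2*(-836)/(-38134/911) = -2*(-836)*(-911)/38134 = -1*761596/19067 = -761596/19067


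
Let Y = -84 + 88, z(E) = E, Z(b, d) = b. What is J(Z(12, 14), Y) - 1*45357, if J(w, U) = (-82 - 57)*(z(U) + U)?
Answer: -46469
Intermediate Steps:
Y = 4
J(w, U) = -278*U (J(w, U) = (-82 - 57)*(U + U) = -278*U)
J(Z(12, 14), Y) - 1*45357 = -278*4 - 1*45357 = -1112 - 45357 = -46469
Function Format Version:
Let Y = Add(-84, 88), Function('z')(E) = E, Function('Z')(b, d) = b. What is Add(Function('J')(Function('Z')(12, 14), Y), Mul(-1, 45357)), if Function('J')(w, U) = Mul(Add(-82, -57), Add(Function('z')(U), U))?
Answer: -46469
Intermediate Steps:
Y = 4
Function('J')(w, U) = Mul(-278, U) (Function('J')(w, U) = Mul(Add(-82, -57), Add(U, U)) = Mul(-139, Mul(2, U)) = Mul(-278, U))
Add(Function('J')(Function('Z')(12, 14), Y), Mul(-1, 45357)) = Add(Mul(-278, 4), Mul(-1, 45357)) = Add(-1112, -45357) = -46469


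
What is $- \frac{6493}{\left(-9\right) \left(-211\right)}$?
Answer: $- \frac{6493}{1899} \approx -3.4192$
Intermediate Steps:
$- \frac{6493}{\left(-9\right) \left(-211\right)} = - \frac{6493}{1899}$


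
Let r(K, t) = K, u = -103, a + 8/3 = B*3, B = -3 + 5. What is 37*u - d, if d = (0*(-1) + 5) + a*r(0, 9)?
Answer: -3816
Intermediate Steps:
B = 2
a = 10/3 (a = -8/3 + 2*3 = -8/3 + 6 = 10/3 ≈ 3.3333)
d = 5 (d = (0*(-1) + 5) + (10/3)*0 = (0 + 5) + 0 = 5 + 0 = 5)
37*u - d = 37*(-103) - 1*5 = -3811 - 5 = -3816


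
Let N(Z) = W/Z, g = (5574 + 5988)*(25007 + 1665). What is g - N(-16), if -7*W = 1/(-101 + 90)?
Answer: 379926210049/1232 ≈ 3.0838e+8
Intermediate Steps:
W = 1/77 (W = -1/(7*(-101 + 90)) = -1/7/(-11) = -1/7*(-1/11) = 1/77 ≈ 0.012987)
g = 308381664 (g = 11562*26672 = 308381664)
N(Z) = 1/(77*Z)
g - N(-16) = 308381664 - 1/(77*(-16)) = 308381664 - (-1)/(77*16) = 308381664 - 1*(-1/1232) = 308381664 + 1/1232 = 379926210049/1232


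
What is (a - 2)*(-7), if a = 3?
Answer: -7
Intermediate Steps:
(a - 2)*(-7) = (3 - 2)*(-7) = 1*(-7) = -7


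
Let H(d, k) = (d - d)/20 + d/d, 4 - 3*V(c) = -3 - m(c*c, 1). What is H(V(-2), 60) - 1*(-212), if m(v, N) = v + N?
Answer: 213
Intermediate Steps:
m(v, N) = N + v
V(c) = 8/3 + c**2/3 (V(c) = 4/3 - (-3 - (1 + c*c))/3 = 4/3 - (-3 - (1 + c**2))/3 = 4/3 - (-3 + (-1 - c**2))/3 = 4/3 - (-4 - c**2)/3 = 4/3 + (4/3 + c**2/3) = 8/3 + c**2/3)
H(d, k) = 1 (H(d, k) = 0*(1/20) + 1 = 0 + 1 = 1)
H(V(-2), 60) - 1*(-212) = 1 - 1*(-212) = 1 + 212 = 213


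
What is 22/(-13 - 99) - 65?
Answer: -3651/56 ≈ -65.196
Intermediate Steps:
22/(-13 - 99) - 65 = 22/(-112) - 65 = -1/112*22 - 65 = -11/56 - 65 = -3651/56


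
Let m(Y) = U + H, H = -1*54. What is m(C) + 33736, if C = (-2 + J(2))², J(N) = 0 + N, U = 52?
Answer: 33734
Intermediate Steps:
H = -54
J(N) = N
C = 0 (C = (-2 + 2)² = 0² = 0)
m(Y) = -2 (m(Y) = 52 - 54 = -2)
m(C) + 33736 = -2 + 33736 = 33734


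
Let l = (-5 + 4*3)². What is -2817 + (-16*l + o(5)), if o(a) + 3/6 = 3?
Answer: -7197/2 ≈ -3598.5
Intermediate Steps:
o(a) = 5/2 (o(a) = -½ + 3 = 5/2)
l = 49 (l = (-5 + 12)² = 7² = 49)
-2817 + (-16*l + o(5)) = -2817 + (-16*49 + 5/2) = -2817 + (-784 + 5/2) = -2817 - 1563/2 = -7197/2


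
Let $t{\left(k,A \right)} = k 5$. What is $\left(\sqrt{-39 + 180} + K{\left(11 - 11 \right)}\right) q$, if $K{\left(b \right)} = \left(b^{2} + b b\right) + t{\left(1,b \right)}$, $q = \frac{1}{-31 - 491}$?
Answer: $- \frac{5}{522} - \frac{\sqrt{141}}{522} \approx -0.032326$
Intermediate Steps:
$t{\left(k,A \right)} = 5 k$
$q = - \frac{1}{522}$ ($q = \frac{1}{-522} = - \frac{1}{522} \approx -0.0019157$)
$K{\left(b \right)} = 5 + 2 b^{2}$ ($K{\left(b \right)} = \left(b^{2} + b b\right) + 5 \cdot 1 = \left(b^{2} + b^{2}\right) + 5 = 2 b^{2} + 5 = 5 + 2 b^{2}$)
$\left(\sqrt{-39 + 180} + K{\left(11 - 11 \right)}\right) q = \left(\sqrt{-39 + 180} + \left(5 + 2 \left(11 - 11\right)^{2}\right)\right) \left(- \frac{1}{522}\right) = \left(\sqrt{141} + \left(5 + 2 \left(11 - 11\right)^{2}\right)\right) \left(- \frac{1}{522}\right) = \left(\sqrt{141} + \left(5 + 2 \cdot 0^{2}\right)\right) \left(- \frac{1}{522}\right) = \left(\sqrt{141} + \left(5 + 2 \cdot 0\right)\right) \left(- \frac{1}{522}\right) = \left(\sqrt{141} + \left(5 + 0\right)\right) \left(- \frac{1}{522}\right) = \left(\sqrt{141} + 5\right) \left(- \frac{1}{522}\right) = \left(5 + \sqrt{141}\right) \left(- \frac{1}{522}\right) = - \frac{5}{522} - \frac{\sqrt{141}}{522}$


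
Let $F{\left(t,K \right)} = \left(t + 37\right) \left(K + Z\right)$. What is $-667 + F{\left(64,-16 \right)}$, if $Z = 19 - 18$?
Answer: $-2182$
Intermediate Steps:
$Z = 1$
$F{\left(t,K \right)} = \left(1 + K\right) \left(37 + t\right)$ ($F{\left(t,K \right)} = \left(t + 37\right) \left(K + 1\right) = \left(37 + t\right) \left(1 + K\right) = \left(1 + K\right) \left(37 + t\right)$)
$-667 + F{\left(64,-16 \right)} = -667 + \left(37 + 64 + 37 \left(-16\right) - 1024\right) = -667 + \left(37 + 64 - 592 - 1024\right) = -667 - 1515 = -2182$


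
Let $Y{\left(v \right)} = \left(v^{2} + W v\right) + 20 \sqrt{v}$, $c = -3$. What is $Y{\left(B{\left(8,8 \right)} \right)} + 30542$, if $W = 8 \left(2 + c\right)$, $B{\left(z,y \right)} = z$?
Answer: $30542 + 40 \sqrt{2} \approx 30599.0$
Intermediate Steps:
$W = -8$ ($W = 8 \left(2 - 3\right) = 8 \left(-1\right) = -8$)
$Y{\left(v \right)} = v^{2} - 8 v + 20 \sqrt{v}$ ($Y{\left(v \right)} = \left(v^{2} - 8 v\right) + 20 \sqrt{v} = v^{2} - 8 v + 20 \sqrt{v}$)
$Y{\left(B{\left(8,8 \right)} \right)} + 30542 = \left(8^{2} - 64 + 20 \sqrt{8}\right) + 30542 = \left(64 - 64 + 20 \cdot 2 \sqrt{2}\right) + 30542 = \left(64 - 64 + 40 \sqrt{2}\right) + 30542 = 40 \sqrt{2} + 30542 = 30542 + 40 \sqrt{2}$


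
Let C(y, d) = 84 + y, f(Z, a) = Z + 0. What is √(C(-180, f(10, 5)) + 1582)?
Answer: √1486 ≈ 38.549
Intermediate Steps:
f(Z, a) = Z
√(C(-180, f(10, 5)) + 1582) = √((84 - 180) + 1582) = √(-96 + 1582) = √1486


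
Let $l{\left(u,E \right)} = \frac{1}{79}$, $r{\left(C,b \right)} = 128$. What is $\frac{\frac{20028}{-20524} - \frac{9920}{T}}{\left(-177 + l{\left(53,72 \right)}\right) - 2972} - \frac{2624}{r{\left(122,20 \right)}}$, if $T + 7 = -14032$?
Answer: $- \frac{183678468230039}{8959962647965} \approx -20.5$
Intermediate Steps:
$l{\left(u,E \right)} = \frac{1}{79}$
$T = -14039$ ($T = -7 - 14032 = -14039$)
$\frac{\frac{20028}{-20524} - \frac{9920}{T}}{\left(-177 + l{\left(53,72 \right)}\right) - 2972} - \frac{2624}{r{\left(122,20 \right)}} = \frac{\frac{20028}{-20524} - \frac{9920}{-14039}}{\left(-177 + \frac{1}{79}\right) - 2972} - \frac{2624}{128} = \frac{20028 \left(- \frac{1}{20524}\right) - - \frac{9920}{14039}}{- \frac{13982}{79} - 2972} - \frac{41}{2} = \frac{- \frac{5007}{5131} + \frac{9920}{14039}}{- \frac{248770}{79}} - \frac{41}{2} = \left(- \frac{19393753}{72034109}\right) \left(- \frac{79}{248770}\right) - \frac{41}{2} = \frac{1532106487}{17919925295930} - \frac{41}{2} = - \frac{183678468230039}{8959962647965}$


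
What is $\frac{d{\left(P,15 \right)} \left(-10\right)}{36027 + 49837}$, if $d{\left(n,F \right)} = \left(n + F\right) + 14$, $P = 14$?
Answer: $- \frac{215}{42932} \approx -0.0050079$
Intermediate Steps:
$d{\left(n,F \right)} = 14 + F + n$ ($d{\left(n,F \right)} = \left(F + n\right) + 14 = 14 + F + n$)
$\frac{d{\left(P,15 \right)} \left(-10\right)}{36027 + 49837} = \frac{\left(14 + 15 + 14\right) \left(-10\right)}{36027 + 49837} = \frac{43 \left(-10\right)}{85864} = \left(-430\right) \frac{1}{85864} = - \frac{215}{42932}$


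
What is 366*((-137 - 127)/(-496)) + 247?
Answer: 13696/31 ≈ 441.81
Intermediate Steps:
366*((-137 - 127)/(-496)) + 247 = 366*(-264*(-1/496)) + 247 = 366*(33/62) + 247 = 6039/31 + 247 = 13696/31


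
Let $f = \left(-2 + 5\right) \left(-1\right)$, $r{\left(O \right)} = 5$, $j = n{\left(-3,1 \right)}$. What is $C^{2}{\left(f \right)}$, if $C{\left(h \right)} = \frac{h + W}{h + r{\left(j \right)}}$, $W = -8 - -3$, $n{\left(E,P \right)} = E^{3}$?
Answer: $16$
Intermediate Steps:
$j = -27$ ($j = \left(-3\right)^{3} = -27$)
$W = -5$ ($W = -8 + 3 = -5$)
$f = -3$ ($f = 3 \left(-1\right) = -3$)
$C{\left(h \right)} = \frac{-5 + h}{5 + h}$ ($C{\left(h \right)} = \frac{h - 5}{h + 5} = \frac{-5 + h}{5 + h}$)
$C^{2}{\left(f \right)} = \left(\frac{-5 - 3}{5 - 3}\right)^{2} = \left(\frac{1}{2} \left(-8\right)\right)^{2} = \left(-4\right)^{2} = 16$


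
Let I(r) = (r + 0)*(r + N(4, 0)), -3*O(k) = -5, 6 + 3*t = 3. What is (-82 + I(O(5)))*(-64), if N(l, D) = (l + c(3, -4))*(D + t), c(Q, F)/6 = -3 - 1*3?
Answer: 14912/9 ≈ 1656.9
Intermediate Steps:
c(Q, F) = -36 (c(Q, F) = 6*(-3 - 1*3) = 6*(-3 - 3) = 6*(-6) = -36)
t = -1 (t = -2 + (1/3)*3 = -2 + 1 = -1)
O(k) = 5/3 (O(k) = -1/3*(-5) = 5/3)
N(l, D) = (-1 + D)*(-36 + l) (N(l, D) = (l - 36)*(D - 1) = (-36 + l)*(-1 + D) = (-1 + D)*(-36 + l))
I(r) = r*(32 + r) (I(r) = (r + 0)*(r + (36 - 1*4 - 36*0 + 0*4)) = r*(r + (36 - 4 + 0 + 0)) = r*(r + 32) = r*(32 + r))
(-82 + I(O(5)))*(-64) = (-82 + 5*(32 + 5/3)/3)*(-64) = (-82 + (5/3)*(101/3))*(-64) = (-82 + 505/9)*(-64) = -233/9*(-64) = 14912/9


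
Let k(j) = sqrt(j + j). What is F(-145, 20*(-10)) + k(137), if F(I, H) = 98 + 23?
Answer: 121 + sqrt(274) ≈ 137.55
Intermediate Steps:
F(I, H) = 121
k(j) = sqrt(2)*sqrt(j) (k(j) = sqrt(2*j) = sqrt(2)*sqrt(j))
F(-145, 20*(-10)) + k(137) = 121 + sqrt(2)*sqrt(137) = 121 + sqrt(274)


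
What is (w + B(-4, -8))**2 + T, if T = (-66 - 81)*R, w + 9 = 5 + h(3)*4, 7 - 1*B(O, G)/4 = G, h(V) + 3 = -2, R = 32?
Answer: -3408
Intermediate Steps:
h(V) = -5 (h(V) = -3 - 2 = -5)
B(O, G) = 28 - 4*G
w = -24 (w = -9 + (5 - 5*4) = -9 + (5 - 20) = -9 - 15 = -24)
T = -4704 (T = (-66 - 81)*32 = -147*32 = -4704)
(w + B(-4, -8))**2 + T = (-24 + (28 - 4*(-8)))**2 - 4704 = (-24 + (28 + 32))**2 - 4704 = (-24 + 60)**2 - 4704 = 36**2 - 4704 = 1296 - 4704 = -3408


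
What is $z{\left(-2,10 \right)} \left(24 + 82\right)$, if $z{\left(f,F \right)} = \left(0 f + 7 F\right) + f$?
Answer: $7208$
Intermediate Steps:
$z{\left(f,F \right)} = f + 7 F$ ($z{\left(f,F \right)} = \left(0 + 7 F\right) + f = 7 F + f = f + 7 F$)
$z{\left(-2,10 \right)} \left(24 + 82\right) = \left(-2 + 7 \cdot 10\right) \left(24 + 82\right) = \left(-2 + 70\right) 106 = 68 \cdot 106 = 7208$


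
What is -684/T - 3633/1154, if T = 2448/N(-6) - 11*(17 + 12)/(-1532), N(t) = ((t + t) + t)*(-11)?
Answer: -14071581285/244487594 ≈ -57.555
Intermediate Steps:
N(t) = -33*t (N(t) = (2*t + t)*(-11) = (3*t)*(-11) = -33*t)
T = 211861/16852 (T = 2448/((-33*(-6))) - 11*(17 + 12)/(-1532) = 2448/198 - 11*29*(-1/1532) = 2448*(1/198) - 319*(-1/1532) = 136/11 + 319/1532 = 211861/16852 ≈ 12.572)
-684/T - 3633/1154 = -684/211861/16852 - 3633/1154 = -684*16852/211861 - 3633*1/1154 = -11526768/211861 - 3633/1154 = -14071581285/244487594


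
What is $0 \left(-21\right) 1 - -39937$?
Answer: $39937$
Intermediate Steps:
$0 \left(-21\right) 1 - -39937 = 0 \cdot 1 + 39937 = 0 + 39937 = 39937$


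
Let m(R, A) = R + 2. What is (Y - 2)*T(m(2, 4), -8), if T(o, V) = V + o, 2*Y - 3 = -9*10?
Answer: 182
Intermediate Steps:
m(R, A) = 2 + R
Y = -87/2 (Y = 3/2 + (-9*10)/2 = 3/2 + (1/2)*(-90) = 3/2 - 45 = -87/2 ≈ -43.500)
(Y - 2)*T(m(2, 4), -8) = (-87/2 - 2)*(-8 + (2 + 2)) = -91*(-8 + 4)/2 = -91/2*(-4) = 182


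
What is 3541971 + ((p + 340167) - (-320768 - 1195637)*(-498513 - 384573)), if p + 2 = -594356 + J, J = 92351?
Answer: -1339112645699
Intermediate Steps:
p = -502007 (p = -2 + (-594356 + 92351) = -2 - 502005 = -502007)
3541971 + ((p + 340167) - (-320768 - 1195637)*(-498513 - 384573)) = 3541971 + ((-502007 + 340167) - (-320768 - 1195637)*(-498513 - 384573)) = 3541971 + (-161840 - (-1516405)*(-883086)) = 3541971 + (-161840 - 1*1339116025830) = 3541971 + (-161840 - 1339116025830) = 3541971 - 1339116187670 = -1339112645699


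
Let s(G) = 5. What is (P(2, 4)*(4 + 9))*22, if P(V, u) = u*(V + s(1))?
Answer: 8008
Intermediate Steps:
P(V, u) = u*(5 + V) (P(V, u) = u*(V + 5) = u*(5 + V))
(P(2, 4)*(4 + 9))*22 = ((4*(5 + 2))*(4 + 9))*22 = ((4*7)*13)*22 = (28*13)*22 = 364*22 = 8008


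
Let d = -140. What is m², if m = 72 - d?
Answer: 44944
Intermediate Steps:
m = 212 (m = 72 - 1*(-140) = 72 + 140 = 212)
m² = 212² = 44944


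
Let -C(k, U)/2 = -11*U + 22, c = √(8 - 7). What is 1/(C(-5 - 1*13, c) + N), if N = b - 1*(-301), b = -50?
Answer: 1/229 ≈ 0.0043668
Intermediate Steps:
c = 1 (c = √1 = 1)
C(k, U) = -44 + 22*U (C(k, U) = -2*(-11*U + 22) = -2*(22 - 11*U) = -44 + 22*U)
N = 251 (N = -50 - 1*(-301) = -50 + 301 = 251)
1/(C(-5 - 1*13, c) + N) = 1/((-44 + 22*1) + 251) = 1/((-44 + 22) + 251) = 1/(-22 + 251) = 1/229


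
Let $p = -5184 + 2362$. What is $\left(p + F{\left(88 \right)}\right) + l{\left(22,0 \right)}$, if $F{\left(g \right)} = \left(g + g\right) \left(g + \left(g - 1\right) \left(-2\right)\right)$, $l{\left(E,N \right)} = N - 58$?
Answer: $-18016$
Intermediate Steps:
$p = -2822$
$l{\left(E,N \right)} = -58 + N$ ($l{\left(E,N \right)} = N - 58 = -58 + N$)
$F{\left(g \right)} = 2 g \left(2 - g\right)$ ($F{\left(g \right)} = 2 g \left(g + \left(-1 + g\right) \left(-2\right)\right) = 2 g \left(g - \left(-2 + 2 g\right)\right) = 2 g \left(2 - g\right)$)
$\left(p + F{\left(88 \right)}\right) + l{\left(22,0 \right)} = \left(-2822 + 2 \cdot 88 \left(2 - 88\right)\right) + \left(-58 + 0\right) = \left(-2822 + 2 \cdot 88 \left(2 - 88\right)\right) - 58 = \left(-2822 + 2 \cdot 88 \left(-86\right)\right) - 58 = \left(-2822 - 15136\right) - 58 = -17958 - 58 = -18016$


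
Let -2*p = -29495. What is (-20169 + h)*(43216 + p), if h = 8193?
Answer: -694170876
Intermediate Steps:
p = 29495/2 (p = -1/2*(-29495) = 29495/2 ≈ 14748.)
(-20169 + h)*(43216 + p) = (-20169 + 8193)*(43216 + 29495/2) = -11976*115927/2 = -694170876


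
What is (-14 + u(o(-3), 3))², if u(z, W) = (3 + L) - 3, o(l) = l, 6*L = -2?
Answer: 1849/9 ≈ 205.44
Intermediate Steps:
L = -⅓ (L = (⅙)*(-2) = -⅓ ≈ -0.33333)
u(z, W) = -⅓ (u(z, W) = (3 - ⅓) - 3 = 8/3 - 3 = -⅓)
(-14 + u(o(-3), 3))² = (-14 - ⅓)² = (-43/3)² = 1849/9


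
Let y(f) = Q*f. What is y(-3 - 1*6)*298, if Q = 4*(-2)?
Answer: 21456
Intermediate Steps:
Q = -8
y(f) = -8*f
y(-3 - 1*6)*298 = -8*(-3 - 1*6)*298 = -8*(-3 - 6)*298 = -8*(-9)*298 = 72*298 = 21456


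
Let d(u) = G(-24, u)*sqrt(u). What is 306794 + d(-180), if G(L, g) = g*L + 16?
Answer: 306794 + 26016*I*sqrt(5) ≈ 3.0679e+5 + 58174.0*I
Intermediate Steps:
G(L, g) = 16 + L*g (G(L, g) = L*g + 16 = 16 + L*g)
d(u) = sqrt(u)*(16 - 24*u) (d(u) = (16 - 24*u)*sqrt(u) = sqrt(u)*(16 - 24*u))
306794 + d(-180) = 306794 + sqrt(-180)*(16 - 24*(-180)) = 306794 + (6*I*sqrt(5))*(16 + 4320) = 306794 + (6*I*sqrt(5))*4336 = 306794 + 26016*I*sqrt(5)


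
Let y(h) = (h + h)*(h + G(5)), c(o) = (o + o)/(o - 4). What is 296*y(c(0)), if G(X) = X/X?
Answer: 0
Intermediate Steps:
G(X) = 1
c(o) = 2*o/(-4 + o) (c(o) = (2*o)/(-4 + o) = 2*o/(-4 + o))
y(h) = 2*h*(1 + h) (y(h) = (h + h)*(h + 1) = (2*h)*(1 + h) = 2*h*(1 + h))
296*y(c(0)) = 296*(2*(2*0/(-4 + 0))*(1 + 2*0/(-4 + 0))) = 296*(2*(2*0/(-4))*(1 + 2*0/(-4))) = 296*(2*(2*0*(-¼))*(1 + 2*0*(-¼))) = 296*(2*0*(1 + 0)) = 296*(2*0*1) = 296*0 = 0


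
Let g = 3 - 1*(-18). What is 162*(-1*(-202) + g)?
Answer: 36126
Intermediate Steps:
g = 21 (g = 3 + 18 = 21)
162*(-1*(-202) + g) = 162*(-1*(-202) + 21) = 162*(202 + 21) = 162*223 = 36126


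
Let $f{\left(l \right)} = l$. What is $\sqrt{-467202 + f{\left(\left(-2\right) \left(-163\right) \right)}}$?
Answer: $2 i \sqrt{116719} \approx 683.28 i$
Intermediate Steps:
$\sqrt{-467202 + f{\left(\left(-2\right) \left(-163\right) \right)}} = \sqrt{-467202 - -326} = \sqrt{-467202 + 326} = \sqrt{-466876} = 2 i \sqrt{116719}$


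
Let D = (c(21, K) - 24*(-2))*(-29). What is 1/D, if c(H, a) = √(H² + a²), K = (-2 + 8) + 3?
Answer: -8/8613 + √58/17226 ≈ -0.00048672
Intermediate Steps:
K = 9 (K = 6 + 3 = 9)
D = -1392 - 87*√58 (D = (√(21² + 9²) - 24*(-2))*(-29) = (√(441 + 81) + 48)*(-29) = (√522 + 48)*(-29) = (3*√58 + 48)*(-29) = (48 + 3*√58)*(-29) = -1392 - 87*√58 ≈ -2054.6)
1/D = 1/(-1392 - 87*√58)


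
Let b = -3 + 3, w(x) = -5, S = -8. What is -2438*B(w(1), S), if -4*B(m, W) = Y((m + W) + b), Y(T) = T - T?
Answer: 0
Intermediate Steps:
b = 0
Y(T) = 0
B(m, W) = 0 (B(m, W) = -1/4*0 = 0)
-2438*B(w(1), S) = -2438*0 = 0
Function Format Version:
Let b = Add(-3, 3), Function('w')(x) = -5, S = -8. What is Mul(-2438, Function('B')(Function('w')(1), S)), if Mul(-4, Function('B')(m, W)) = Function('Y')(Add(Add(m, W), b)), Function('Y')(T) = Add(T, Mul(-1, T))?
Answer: 0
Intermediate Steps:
b = 0
Function('Y')(T) = 0
Function('B')(m, W) = 0 (Function('B')(m, W) = Mul(Rational(-1, 4), 0) = 0)
Mul(-2438, Function('B')(Function('w')(1), S)) = Mul(-2438, 0) = 0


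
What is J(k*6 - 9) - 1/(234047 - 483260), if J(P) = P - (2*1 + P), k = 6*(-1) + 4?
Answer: -498425/249213 ≈ -2.0000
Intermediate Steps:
k = -2 (k = -6 + 4 = -2)
J(P) = -2 (J(P) = P - (2 + P) = P + (-2 - P) = -2)
J(k*6 - 9) - 1/(234047 - 483260) = -2 - 1/(234047 - 483260) = -2 - 1/(-249213) = -2 - 1*(-1/249213) = -2 + 1/249213 = -498425/249213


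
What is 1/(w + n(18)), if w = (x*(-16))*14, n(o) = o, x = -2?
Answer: 1/466 ≈ 0.0021459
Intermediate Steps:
w = 448 (w = -2*(-16)*14 = 32*14 = 448)
1/(w + n(18)) = 1/(448 + 18) = 1/466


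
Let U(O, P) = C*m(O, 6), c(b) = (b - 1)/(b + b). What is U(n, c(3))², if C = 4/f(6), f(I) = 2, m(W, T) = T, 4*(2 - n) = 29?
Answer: 144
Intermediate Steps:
n = -21/4 (n = 2 - ¼*29 = 2 - 29/4 = -21/4 ≈ -5.2500)
c(b) = (-1 + b)/(2*b) (c(b) = (-1 + b)/((2*b)) = (-1 + b)*(1/(2*b)) = (-1 + b)/(2*b))
C = 2 (C = 4/2 = 4*(½) = 2)
U(O, P) = 12 (U(O, P) = 2*6 = 12)
U(n, c(3))² = 12² = 144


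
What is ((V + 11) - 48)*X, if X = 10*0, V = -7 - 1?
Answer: 0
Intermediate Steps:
V = -8
X = 0
((V + 11) - 48)*X = ((-8 + 11) - 48)*0 = (3 - 48)*0 = -45*0 = 0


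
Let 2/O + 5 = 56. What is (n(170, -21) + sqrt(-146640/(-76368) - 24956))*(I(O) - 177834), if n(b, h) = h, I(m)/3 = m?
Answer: 63486696/17 - 3023176*I*sqrt(63165788131)/27047 ≈ 3.7345e+6 - 2.8092e+7*I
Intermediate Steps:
O = 2/51 (O = 2/(-5 + 56) = 2/51 ≈ 0.039216)
I(m) = 3*m
(n(170, -21) + sqrt(-146640/(-76368) - 24956))*(I(O) - 177834) = (-21 + sqrt(-146640/(-76368) - 24956))*(3*(2/51) - 177834) = (-21 + sqrt(-146640*(-1/76368) - 24956))*(2/17 - 177834) = (-21 + sqrt(3055/1591 - 24956))*(-3023176/17) = (-21 + sqrt(-39701941/1591))*(-3023176/17) = (-21 + I*sqrt(63165788131)/1591)*(-3023176/17) = 63486696/17 - 3023176*I*sqrt(63165788131)/27047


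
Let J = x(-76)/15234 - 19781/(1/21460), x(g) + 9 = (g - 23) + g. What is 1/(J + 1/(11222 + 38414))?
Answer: -378077412/160493959698686015 ≈ -2.3557e-9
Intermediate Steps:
x(g) = -32 + 2*g (x(g) = -9 + ((g - 23) + g) = -9 + ((-23 + g) + g) = -9 + (-23 + 2*g) = -32 + 2*g)
J = -3233418480512/7617 (J = (-32 + 2*(-76))/15234 - 19781/(1/21460) = (-32 - 152)*(1/15234) - 19781/1/21460 = -184*1/15234 - 19781*21460 = -92/7617 - 424500260 = -3233418480512/7617 ≈ -4.2450e+8)
1/(J + 1/(11222 + 38414)) = 1/(-3233418480512/7617 + 1/(11222 + 38414)) = 1/(-3233418480512/7617 + 1/49636) = 1/(-160493959698686015/378077412) = -378077412/160493959698686015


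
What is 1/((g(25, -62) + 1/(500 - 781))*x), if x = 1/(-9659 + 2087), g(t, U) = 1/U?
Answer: 131919384/343 ≈ 3.8460e+5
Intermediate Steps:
x = -1/7572 (x = 1/(-7572) = -1/7572 ≈ -0.00013207)
1/((g(25, -62) + 1/(500 - 781))*x) = 1/((1/(-62) + 1/(500 - 781))*(-1/7572)) = -7572/(-1/62 + 1/(-281)) = -7572/(-1/62 - 1/281) = -7572/(-343/17422) = -17422/343*(-7572) = 131919384/343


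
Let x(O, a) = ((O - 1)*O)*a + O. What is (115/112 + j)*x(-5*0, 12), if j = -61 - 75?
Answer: 0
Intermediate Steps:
j = -136
x(O, a) = O + O*a*(-1 + O) (x(O, a) = ((-1 + O)*O)*a + O = (O*(-1 + O))*a + O = O*a*(-1 + O) + O = O + O*a*(-1 + O))
(115/112 + j)*x(-5*0, 12) = (115/112 - 136)*((-5*0)*(1 - 1*12 - 5*0*12)) = (115*(1/112) - 136)*(0*(1 - 12 + 0*12)) = (115/112 - 136)*(0*(1 - 12 + 0)) = -0*(-11) = -15117/112*0 = 0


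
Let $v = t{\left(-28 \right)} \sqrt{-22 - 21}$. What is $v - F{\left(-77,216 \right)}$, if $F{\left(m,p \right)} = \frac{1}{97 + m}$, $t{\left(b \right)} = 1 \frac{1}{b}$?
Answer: $- \frac{1}{20} - \frac{i \sqrt{43}}{28} \approx -0.05 - 0.23419 i$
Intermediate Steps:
$t{\left(b \right)} = \frac{1}{b}$
$v = - \frac{i \sqrt{43}}{28}$ ($v = \frac{\sqrt{-22 - 21}}{-28} = - \frac{\sqrt{-43}}{28} = - \frac{i \sqrt{43}}{28} \approx - 0.23419 i$)
$v - F{\left(-77,216 \right)} = - \frac{i \sqrt{43}}{28} - \frac{1}{97 - 77} = - \frac{i \sqrt{43}}{28} - \frac{1}{20} = - \frac{1}{20} - \frac{i \sqrt{43}}{28}$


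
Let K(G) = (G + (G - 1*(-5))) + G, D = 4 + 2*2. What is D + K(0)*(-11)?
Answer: -47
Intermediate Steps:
D = 8 (D = 4 + 4 = 8)
K(G) = 5 + 3*G (K(G) = (G + (G + 5)) + G = (G + (5 + G)) + G = (5 + 2*G) + G = 5 + 3*G)
D + K(0)*(-11) = 8 + (5 + 3*0)*(-11) = 8 + (5 + 0)*(-11) = 8 + 5*(-11) = 8 - 55 = -47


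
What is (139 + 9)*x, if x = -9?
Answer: -1332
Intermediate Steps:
(139 + 9)*x = (139 + 9)*(-9) = 148*(-9) = -1332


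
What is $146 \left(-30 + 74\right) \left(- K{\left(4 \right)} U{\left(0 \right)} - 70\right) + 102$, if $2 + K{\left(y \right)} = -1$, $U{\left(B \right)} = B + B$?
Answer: $-449578$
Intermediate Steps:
$U{\left(B \right)} = 2 B$
$K{\left(y \right)} = -3$ ($K{\left(y \right)} = -2 - 1 = -3$)
$146 \left(-30 + 74\right) \left(- K{\left(4 \right)} U{\left(0 \right)} - 70\right) + 102 = 146 \left(-30 + 74\right) \left(\left(-1\right) \left(-3\right) 2 \cdot 0 - 70\right) + 102 = 146 \cdot 44 \left(3 \cdot 0 - 70\right) + 102 = 146 \cdot 44 \left(0 - 70\right) + 102 = 146 \cdot 44 \left(-70\right) + 102 = 146 \left(-3080\right) + 102 = -449680 + 102 = -449578$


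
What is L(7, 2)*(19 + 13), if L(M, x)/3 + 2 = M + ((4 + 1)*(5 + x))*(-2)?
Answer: -6240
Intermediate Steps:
L(M, x) = -156 - 30*x + 3*M (L(M, x) = -6 + 3*(M + ((4 + 1)*(5 + x))*(-2)) = -6 + 3*(M + (5*(5 + x))*(-2)) = -6 + 3*(M + (25 + 5*x)*(-2)) = -6 + 3*(M + (-50 - 10*x)) = -6 + 3*(-50 + M - 10*x) = -6 + (-150 - 30*x + 3*M) = -156 - 30*x + 3*M)
L(7, 2)*(19 + 13) = (-156 - 30*2 + 3*7)*(19 + 13) = (-156 - 60 + 21)*32 = -195*32 = -6240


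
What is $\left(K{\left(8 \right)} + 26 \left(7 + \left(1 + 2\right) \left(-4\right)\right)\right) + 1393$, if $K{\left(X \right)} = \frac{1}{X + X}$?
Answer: $\frac{20209}{16} \approx 1263.1$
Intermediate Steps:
$K{\left(X \right)} = \frac{1}{2 X}$
$\left(K{\left(8 \right)} + 26 \left(7 + \left(1 + 2\right) \left(-4\right)\right)\right) + 1393 = \left(\frac{1}{2 \cdot 8} + 26 \left(7 + \left(1 + 2\right) \left(-4\right)\right)\right) + 1393 = \left(\frac{1}{2} \cdot \frac{1}{8} + 26 \left(7 + 3 \left(-4\right)\right)\right) + 1393 = \left(\frac{1}{16} + 26 \left(7 - 12\right)\right) + 1393 = \left(\frac{1}{16} + 26 \left(-5\right)\right) + 1393 = \left(\frac{1}{16} - 130\right) + 1393 = - \frac{2079}{16} + 1393 = \frac{20209}{16}$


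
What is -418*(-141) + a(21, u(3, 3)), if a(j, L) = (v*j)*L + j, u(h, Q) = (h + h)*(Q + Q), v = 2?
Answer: 60471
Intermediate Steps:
u(h, Q) = 4*Q*h (u(h, Q) = (2*h)*(2*Q) = 4*Q*h)
a(j, L) = j + 2*L*j (a(j, L) = (2*j)*L + j = 2*L*j + j = j + 2*L*j)
-418*(-141) + a(21, u(3, 3)) = -418*(-141) + 21*(1 + 2*(4*3*3)) = 58938 + 21*(1 + 2*36) = 58938 + 21*(1 + 72) = 58938 + 21*73 = 58938 + 1533 = 60471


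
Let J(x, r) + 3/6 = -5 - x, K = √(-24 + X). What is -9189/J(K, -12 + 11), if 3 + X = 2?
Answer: 202158/221 - 183780*I/221 ≈ 914.74 - 831.58*I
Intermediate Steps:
X = -1 (X = -3 + 2 = -1)
K = 5*I (K = √(-24 - 1) = √(-25) = 5*I ≈ 5.0*I)
J(x, r) = -11/2 - x (J(x, r) = -½ + (-5 - x) = -11/2 - x)
-9189/J(K, -12 + 11) = -9189/(-11/2 - 5*I) = -9189*4*(-11/2 + 5*I)/221 = -36756*(-11/2 + 5*I)/221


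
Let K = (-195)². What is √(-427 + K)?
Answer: √37598 ≈ 193.90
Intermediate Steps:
K = 38025
√(-427 + K) = √(-427 + 38025) = √37598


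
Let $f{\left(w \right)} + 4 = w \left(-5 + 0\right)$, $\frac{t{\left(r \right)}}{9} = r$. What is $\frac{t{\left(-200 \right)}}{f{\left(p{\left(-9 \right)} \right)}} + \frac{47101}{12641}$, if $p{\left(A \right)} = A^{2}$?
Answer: $\frac{42018109}{5170169} \approx 8.127$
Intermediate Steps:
$t{\left(r \right)} = 9 r$
$f{\left(w \right)} = -4 - 5 w$ ($f{\left(w \right)} = -4 + w \left(-5 + 0\right) = -4 + w \left(-5\right) = -4 - 5 w$)
$\frac{t{\left(-200 \right)}}{f{\left(p{\left(-9 \right)} \right)}} + \frac{47101}{12641} = \frac{9 \left(-200\right)}{-4 - 5 \left(-9\right)^{2}} + \frac{47101}{12641} = - \frac{1800}{-4 - 405} + 47101 \cdot \frac{1}{12641} = - \frac{1800}{-4 - 405} + \frac{47101}{12641} = - \frac{1800}{-409} + \frac{47101}{12641} = \left(-1800\right) \left(- \frac{1}{409}\right) + \frac{47101}{12641} = \frac{1800}{409} + \frac{47101}{12641} = \frac{42018109}{5170169}$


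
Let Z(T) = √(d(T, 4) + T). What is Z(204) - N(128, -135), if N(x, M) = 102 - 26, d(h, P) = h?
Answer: -76 + 2*√102 ≈ -55.801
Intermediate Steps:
Z(T) = √2*√T (Z(T) = √(T + T) = √(2*T) = √2*√T)
N(x, M) = 76
Z(204) - N(128, -135) = √2*√204 - 1*76 = √2*(2*√51) - 76 = 2*√102 - 76 = -76 + 2*√102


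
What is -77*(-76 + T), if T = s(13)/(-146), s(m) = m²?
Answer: 867405/146 ≈ 5941.1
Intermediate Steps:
T = -169/146 (T = 13²/(-146) = 169*(-1/146) = -169/146 ≈ -1.1575)
-77*(-76 + T) = -77*(-76 - 169/146) = -77*(-11265/146) = 867405/146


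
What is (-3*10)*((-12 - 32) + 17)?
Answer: 810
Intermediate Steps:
(-3*10)*((-12 - 32) + 17) = -30*(-44 + 17) = -30*(-27) = 810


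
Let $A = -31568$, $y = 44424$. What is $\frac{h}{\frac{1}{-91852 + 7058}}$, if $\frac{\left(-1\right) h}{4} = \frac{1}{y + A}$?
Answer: $\frac{42397}{1607} \approx 26.383$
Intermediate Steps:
$h = - \frac{1}{3214}$ ($h = - \frac{4}{44424 - 31568} = - \frac{4}{12856} = \left(-4\right) \frac{1}{12856} = - \frac{1}{3214} \approx -0.00031114$)
$\frac{h}{\frac{1}{-91852 + 7058}} = - \frac{1}{3214 \frac{1}{-91852 + 7058}} = - \frac{1}{3214 \frac{1}{-84794}} = - \frac{1}{3214 \left(- \frac{1}{84794}\right)} = \left(- \frac{1}{3214}\right) \left(-84794\right) = \frac{42397}{1607}$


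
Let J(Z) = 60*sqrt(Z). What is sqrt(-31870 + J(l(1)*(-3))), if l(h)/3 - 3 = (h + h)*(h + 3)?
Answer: sqrt(-31870 + 180*I*sqrt(11)) ≈ 1.672 + 178.53*I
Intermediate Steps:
l(h) = 9 + 6*h*(3 + h) (l(h) = 9 + 3*((h + h)*(h + 3)) = 9 + 3*((2*h)*(3 + h)) = 9 + 3*(2*h*(3 + h)) = 9 + 6*h*(3 + h))
sqrt(-31870 + J(l(1)*(-3))) = sqrt(-31870 + 60*sqrt((9 + 6*1**2 + 18*1)*(-3))) = sqrt(-31870 + 60*sqrt((9 + 6*1 + 18)*(-3))) = sqrt(-31870 + 60*sqrt((9 + 6 + 18)*(-3))) = sqrt(-31870 + 60*sqrt(33*(-3))) = sqrt(-31870 + 60*sqrt(-99)) = sqrt(-31870 + 60*(3*I*sqrt(11))) = sqrt(-31870 + 180*I*sqrt(11))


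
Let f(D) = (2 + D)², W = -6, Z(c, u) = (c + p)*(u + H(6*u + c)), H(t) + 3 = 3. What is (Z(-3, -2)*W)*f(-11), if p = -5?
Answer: -7776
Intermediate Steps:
H(t) = 0 (H(t) = -3 + 3 = 0)
Z(c, u) = u*(-5 + c) (Z(c, u) = (c - 5)*(u + 0) = (-5 + c)*u = u*(-5 + c))
(Z(-3, -2)*W)*f(-11) = (-2*(-5 - 3)*(-6))*(2 - 11)² = (-2*(-8)*(-6))*(-9)² = (16*(-6))*81 = -96*81 = -7776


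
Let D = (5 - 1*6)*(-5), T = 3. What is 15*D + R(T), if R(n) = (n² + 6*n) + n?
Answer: 105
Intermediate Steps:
D = 5 (D = (5 - 6)*(-5) = -1*(-5) = 5)
R(n) = n² + 7*n
15*D + R(T) = 15*5 + 3*(7 + 3) = 75 + 3*10 = 75 + 30 = 105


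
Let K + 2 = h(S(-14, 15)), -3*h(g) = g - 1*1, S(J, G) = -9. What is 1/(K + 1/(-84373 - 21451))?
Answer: 317472/423293 ≈ 0.75001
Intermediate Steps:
h(g) = 1/3 - g/3 (h(g) = -(g - 1*1)/3 = -(g - 1)/3 = -(-1 + g)/3 = 1/3 - g/3)
K = 4/3 (K = -2 + (1/3 - 1/3*(-9)) = -2 + (1/3 + 3) = -2 + 10/3 = 4/3 ≈ 1.3333)
1/(K + 1/(-84373 - 21451)) = 1/(4/3 + 1/(-84373 - 21451)) = 1/(4/3 + 1/(-105824)) = 1/(4/3 - 1/105824) = 1/(423293/317472) = 317472/423293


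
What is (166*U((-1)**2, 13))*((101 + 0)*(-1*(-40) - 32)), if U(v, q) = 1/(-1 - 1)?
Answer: -67064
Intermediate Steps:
U(v, q) = -1/2 (U(v, q) = 1/(-2) = -1/2)
(166*U((-1)**2, 13))*((101 + 0)*(-1*(-40) - 32)) = (166*(-1/2))*((101 + 0)*(-1*(-40) - 32)) = -8383*(40 - 32) = -8383*8 = -83*808 = -67064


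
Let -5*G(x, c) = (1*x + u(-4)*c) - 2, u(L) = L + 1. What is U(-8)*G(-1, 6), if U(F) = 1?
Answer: 21/5 ≈ 4.2000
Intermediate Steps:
u(L) = 1 + L
G(x, c) = 2/5 - x/5 + 3*c/5 (G(x, c) = -((1*x + (1 - 4)*c) - 2)/5 = -((x - 3*c) - 2)/5 = -(-2 + x - 3*c)/5 = 2/5 - x/5 + 3*c/5)
U(-8)*G(-1, 6) = 1*(2/5 - 1/5*(-1) + (3/5)*6) = 1*(2/5 + 1/5 + 18/5) = 1*(21/5) = 21/5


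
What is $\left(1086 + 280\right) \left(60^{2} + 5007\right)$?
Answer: $11757162$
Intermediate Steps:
$\left(1086 + 280\right) \left(60^{2} + 5007\right) = 1366 \left(3600 + 5007\right) = 1366 \cdot 8607 = 11757162$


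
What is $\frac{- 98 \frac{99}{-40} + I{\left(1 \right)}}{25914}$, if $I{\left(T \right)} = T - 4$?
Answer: $\frac{1597}{172760} \approx 0.009244$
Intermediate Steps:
$I{\left(T \right)} = -4 + T$
$\frac{- 98 \frac{99}{-40} + I{\left(1 \right)}}{25914} = \frac{- 98 \frac{99}{-40} + \left(-4 + 1\right)}{25914} = \left(- 98 \cdot 99 \left(- \frac{1}{40}\right) - 3\right) \frac{1}{25914} = \left(\left(-98\right) \left(- \frac{99}{40}\right) - 3\right) \frac{1}{25914} = \left(\frac{4851}{20} - 3\right) \frac{1}{25914} = \frac{4791}{20} \cdot \frac{1}{25914} = \frac{1597}{172760}$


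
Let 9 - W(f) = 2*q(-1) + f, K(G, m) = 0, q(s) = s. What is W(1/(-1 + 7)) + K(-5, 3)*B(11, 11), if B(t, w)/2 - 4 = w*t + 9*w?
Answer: 65/6 ≈ 10.833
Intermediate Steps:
B(t, w) = 8 + 18*w + 2*t*w (B(t, w) = 8 + 2*(w*t + 9*w) = 8 + 2*(t*w + 9*w) = 8 + 2*(9*w + t*w) = 8 + (18*w + 2*t*w) = 8 + 18*w + 2*t*w)
W(f) = 11 - f (W(f) = 9 - (2*(-1) + f) = 9 - (-2 + f) = 9 + (2 - f) = 11 - f)
W(1/(-1 + 7)) + K(-5, 3)*B(11, 11) = (11 - 1/(-1 + 7)) + 0*(8 + 18*11 + 2*11*11) = (11 - 1/6) + 0*(8 + 198 + 242) = (11 - 1*1/6) + 0*448 = (11 - 1/6) + 0 = 65/6 + 0 = 65/6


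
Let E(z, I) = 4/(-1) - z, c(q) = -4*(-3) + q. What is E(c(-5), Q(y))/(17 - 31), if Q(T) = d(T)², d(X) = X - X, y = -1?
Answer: 11/14 ≈ 0.78571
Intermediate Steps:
d(X) = 0
c(q) = 12 + q
Q(T) = 0 (Q(T) = 0² = 0)
E(z, I) = -4 - z (E(z, I) = 4*(-1) - z = -4 - z)
E(c(-5), Q(y))/(17 - 31) = (-4 - (12 - 5))/(17 - 31) = (-4 - 1*7)/(-14) = (-4 - 7)*(-1/14) = -11*(-1/14) = 11/14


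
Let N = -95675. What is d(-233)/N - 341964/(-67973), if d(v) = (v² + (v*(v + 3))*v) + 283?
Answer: 877750808454/6503316775 ≈ 134.97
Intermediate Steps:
d(v) = 283 + v² + v²*(3 + v) (d(v) = (v² + (v*(3 + v))*v) + 283 = (v² + v²*(3 + v)) + 283 = 283 + v² + v²*(3 + v))
d(-233)/N - 341964/(-67973) = (283 + (-233)³ + 4*(-233)²)/(-95675) - 341964/(-67973) = (283 - 12649337 + 4*54289)*(-1/95675) - 341964*(-1/67973) = (283 - 12649337 + 217156)*(-1/95675) + 341964/67973 = -12431898*(-1/95675) + 341964/67973 = 12431898/95675 + 341964/67973 = 877750808454/6503316775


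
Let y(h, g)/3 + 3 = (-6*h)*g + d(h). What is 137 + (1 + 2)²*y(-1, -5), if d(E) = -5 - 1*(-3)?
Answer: -808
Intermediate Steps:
d(E) = -2 (d(E) = -5 + 3 = -2)
y(h, g) = -15 - 18*g*h (y(h, g) = -9 + 3*((-6*h)*g - 2) = -9 + 3*(-6*g*h - 2) = -9 + 3*(-2 - 6*g*h) = -9 + (-6 - 18*g*h) = -15 - 18*g*h)
137 + (1 + 2)²*y(-1, -5) = 137 + (1 + 2)²*(-15 - 18*(-5)*(-1)) = 137 + 3²*(-15 - 90) = 137 + 9*(-105) = 137 - 945 = -808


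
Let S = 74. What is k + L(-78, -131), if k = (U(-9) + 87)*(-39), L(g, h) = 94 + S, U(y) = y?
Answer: -2874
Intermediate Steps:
L(g, h) = 168 (L(g, h) = 94 + 74 = 168)
k = -3042 (k = (-9 + 87)*(-39) = 78*(-39) = -3042)
k + L(-78, -131) = -3042 + 168 = -2874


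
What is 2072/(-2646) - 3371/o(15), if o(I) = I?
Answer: -213113/945 ≈ -225.52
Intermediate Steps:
2072/(-2646) - 3371/o(15) = 2072/(-2646) - 3371/15 = 2072*(-1/2646) - 3371*1/15 = -148/189 - 3371/15 = -213113/945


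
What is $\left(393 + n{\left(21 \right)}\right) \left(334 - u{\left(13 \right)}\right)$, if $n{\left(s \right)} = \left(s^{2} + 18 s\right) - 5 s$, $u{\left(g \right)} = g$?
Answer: $355347$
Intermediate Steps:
$n{\left(s \right)} = s^{2} + 13 s$
$\left(393 + n{\left(21 \right)}\right) \left(334 - u{\left(13 \right)}\right) = \left(393 + 21 \left(13 + 21\right)\right) \left(334 - 13\right) = \left(393 + 21 \cdot 34\right) \left(334 - 13\right) = \left(393 + 714\right) 321 = 1107 \cdot 321 = 355347$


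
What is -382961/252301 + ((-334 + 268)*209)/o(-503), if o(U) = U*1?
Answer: 3287610611/126907403 ≈ 25.906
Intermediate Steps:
o(U) = U
-382961/252301 + ((-334 + 268)*209)/o(-503) = -382961/252301 + ((-334 + 268)*209)/(-503) = -382961*1/252301 - 66*209*(-1/503) = -382961/252301 - 13794*(-1/503) = -382961/252301 + 13794/503 = 3287610611/126907403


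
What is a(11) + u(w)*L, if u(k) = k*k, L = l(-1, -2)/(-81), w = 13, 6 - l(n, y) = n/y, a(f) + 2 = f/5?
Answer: -9133/810 ≈ -11.275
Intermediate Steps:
a(f) = -2 + f/5
l(n, y) = 6 - n/y
L = -11/162 (L = (6 - 1*(-1)/(-2))/(-81) = (6 - 1*(-1)*(-½))*(-1/81) = (6 - ½)*(-1/81) = (11/2)*(-1/81) = -11/162 ≈ -0.067901)
u(k) = k²
a(11) + u(w)*L = (-2 + (⅕)*11) + 13²*(-11/162) = (-2 + 11/5) + 169*(-11/162) = ⅕ - 1859/162 = -9133/810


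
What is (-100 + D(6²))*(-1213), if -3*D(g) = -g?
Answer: 106744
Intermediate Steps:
D(g) = g/3 (D(g) = -(-1)*g/3 = g/3)
(-100 + D(6²))*(-1213) = (-100 + (⅓)*6²)*(-1213) = (-100 + (⅓)*36)*(-1213) = (-100 + 12)*(-1213) = -88*(-1213) = 106744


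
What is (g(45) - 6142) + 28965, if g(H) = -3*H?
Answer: 22688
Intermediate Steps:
(g(45) - 6142) + 28965 = (-3*45 - 6142) + 28965 = (-135 - 6142) + 28965 = -6277 + 28965 = 22688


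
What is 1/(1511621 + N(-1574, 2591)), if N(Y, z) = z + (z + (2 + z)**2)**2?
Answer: 1/45242306051812 ≈ 2.2103e-14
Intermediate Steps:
1/(1511621 + N(-1574, 2591)) = 1/(1511621 + (2591 + (2591 + (2 + 2591)**2)**2)) = 1/(1511621 + (2591 + (2591 + 2593**2)**2)) = 1/(1511621 + (2591 + (2591 + 6723649)**2)) = 1/(1511621 + (2591 + 6726240**2)) = 1/(1511621 + (2591 + 45242304537600)) = 1/(1511621 + 45242304540191) = 1/45242306051812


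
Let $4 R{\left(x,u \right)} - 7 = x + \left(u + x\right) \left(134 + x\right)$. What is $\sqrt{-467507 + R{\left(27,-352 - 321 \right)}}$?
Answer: $10 i \sqrt{4935} \approx 702.5 i$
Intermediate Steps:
$R{\left(x,u \right)} = \frac{7}{4} + \frac{x}{4} + \frac{\left(134 + x\right) \left(u + x\right)}{4}$ ($R{\left(x,u \right)} = \frac{7}{4} + \frac{x + \left(u + x\right) \left(134 + x\right)}{4} = \frac{7}{4} + \frac{x + \left(134 + x\right) \left(u + x\right)}{4} = \frac{7}{4} + \left(\frac{x}{4} + \frac{\left(134 + x\right) \left(u + x\right)}{4}\right) = \frac{7}{4} + \frac{x}{4} + \frac{\left(134 + x\right) \left(u + x\right)}{4}$)
$\sqrt{-467507 + R{\left(27,-352 - 321 \right)}} = \sqrt{-467507 + \left(\frac{7}{4} + \frac{27^{2}}{4} + \frac{67 \left(-352 - 321\right)}{2} + \frac{135}{4} \cdot 27 + \frac{1}{4} \left(-352 - 321\right) 27\right)} = \sqrt{-467507 + \left(\frac{7}{4} + \frac{1}{4} \cdot 729 + \frac{67 \left(-352 - 321\right)}{2} + \frac{3645}{4} + \frac{1}{4} \left(-352 - 321\right) 27\right)} = \sqrt{-467507 + \left(\frac{7}{4} + \frac{729}{4} + \frac{67}{2} \left(-673\right) + \frac{3645}{4} + \frac{1}{4} \left(-673\right) 27\right)} = \sqrt{-467507 + \left(\frac{7}{4} + \frac{729}{4} - \frac{45091}{2} + \frac{3645}{4} - \frac{18171}{4}\right)} = \sqrt{-467507 - 25993} = \sqrt{-493500} = 10 i \sqrt{4935}$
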